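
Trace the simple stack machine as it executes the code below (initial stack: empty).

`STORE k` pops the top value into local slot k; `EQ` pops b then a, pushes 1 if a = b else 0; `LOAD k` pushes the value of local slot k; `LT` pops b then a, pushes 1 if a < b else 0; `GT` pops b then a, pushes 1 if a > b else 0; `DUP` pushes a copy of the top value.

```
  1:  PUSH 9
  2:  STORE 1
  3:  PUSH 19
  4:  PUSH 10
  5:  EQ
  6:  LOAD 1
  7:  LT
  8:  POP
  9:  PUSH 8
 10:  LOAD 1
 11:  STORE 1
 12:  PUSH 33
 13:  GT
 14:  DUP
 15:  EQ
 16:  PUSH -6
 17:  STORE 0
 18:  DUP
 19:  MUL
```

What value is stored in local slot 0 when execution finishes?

PUSH 9  -> [9]
STORE 1 -> []
PUSH 19 -> [19]
PUSH 10 -> [19, 10]
EQ      -> [0]
LOAD 1  -> [0, 9]
LT      -> [1]
POP     -> []
PUSH 8  -> [8]
LOAD 1  -> [8, 9]
STORE 1 -> [8]
PUSH 33 -> [8, 33]
GT      -> [0]
DUP     -> [0, 0]
EQ      -> [1]
PUSH -6 -> [1, -6]
STORE 0 -> [1]
DUP     -> [1, 1]
MUL     -> [1]

-6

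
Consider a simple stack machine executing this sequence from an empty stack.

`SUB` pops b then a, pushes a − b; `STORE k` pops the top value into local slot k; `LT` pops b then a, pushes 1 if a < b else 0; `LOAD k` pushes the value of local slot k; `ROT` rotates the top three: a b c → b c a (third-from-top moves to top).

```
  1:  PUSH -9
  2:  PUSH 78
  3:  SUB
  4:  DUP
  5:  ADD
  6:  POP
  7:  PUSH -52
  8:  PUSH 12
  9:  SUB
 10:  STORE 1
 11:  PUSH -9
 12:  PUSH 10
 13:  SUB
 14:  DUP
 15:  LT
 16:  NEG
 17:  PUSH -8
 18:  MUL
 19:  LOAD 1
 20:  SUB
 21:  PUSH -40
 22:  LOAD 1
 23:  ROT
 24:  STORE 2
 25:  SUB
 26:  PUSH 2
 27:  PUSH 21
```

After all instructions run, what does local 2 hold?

PUSH -9  → -9
PUSH 78  → -9 78
SUB      → -87
DUP      → -87 -87
ADD      → -174
POP      → (empty)
PUSH -52 → -52
PUSH 12  → -52 12
SUB      → -64
STORE 1  → (empty)
PUSH -9  → -9
PUSH 10  → -9 10
SUB      → -19
DUP      → -19 -19
LT       → 0
NEG      → 0
PUSH -8  → 0 -8
MUL      → 0
LOAD 1   → 0 -64
SUB      → 64
PUSH -40 → 64 -40
LOAD 1   → 64 -40 -64
ROT      → -40 -64 64
STORE 2  → -40 -64
SUB      → 24
PUSH 2   → 24 2
PUSH 21  → 24 2 21

64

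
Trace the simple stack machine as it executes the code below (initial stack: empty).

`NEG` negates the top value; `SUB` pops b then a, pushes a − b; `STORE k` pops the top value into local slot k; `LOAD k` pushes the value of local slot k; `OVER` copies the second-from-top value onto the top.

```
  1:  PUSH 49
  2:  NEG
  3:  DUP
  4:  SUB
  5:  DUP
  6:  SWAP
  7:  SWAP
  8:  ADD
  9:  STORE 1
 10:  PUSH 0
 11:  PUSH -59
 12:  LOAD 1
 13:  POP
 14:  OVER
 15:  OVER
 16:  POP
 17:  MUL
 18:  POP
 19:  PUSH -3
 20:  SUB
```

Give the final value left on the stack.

3

PUSH 49   49
NEG       -49
DUP       -49 -49
SUB       0
DUP       0 0
SWAP      0 0
SWAP      0 0
ADD       0
STORE 1   (empty)
PUSH 0    0
PUSH -59  0 -59
LOAD 1    0 -59 0
POP       0 -59
OVER      0 -59 0
OVER      0 -59 0 -59
POP       0 -59 0
MUL       0 0
POP       0
PUSH -3   0 -3
SUB       3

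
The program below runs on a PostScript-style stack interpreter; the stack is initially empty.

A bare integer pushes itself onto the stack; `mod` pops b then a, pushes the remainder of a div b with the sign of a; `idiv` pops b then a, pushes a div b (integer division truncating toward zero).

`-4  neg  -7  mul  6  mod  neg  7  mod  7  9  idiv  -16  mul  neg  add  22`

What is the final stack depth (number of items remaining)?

-4    [-4]
neg   [4]
-7    [4, -7]
mul   [-28]
6     [-28, 6]
mod   [-4]
neg   [4]
7     [4, 7]
mod   [4]
7     [4, 7]
9     [4, 7, 9]
idiv  [4, 0]
-16   [4, 0, -16]
mul   [4, 0]
neg   [4, 0]
add   [4]
22    [4, 22]

2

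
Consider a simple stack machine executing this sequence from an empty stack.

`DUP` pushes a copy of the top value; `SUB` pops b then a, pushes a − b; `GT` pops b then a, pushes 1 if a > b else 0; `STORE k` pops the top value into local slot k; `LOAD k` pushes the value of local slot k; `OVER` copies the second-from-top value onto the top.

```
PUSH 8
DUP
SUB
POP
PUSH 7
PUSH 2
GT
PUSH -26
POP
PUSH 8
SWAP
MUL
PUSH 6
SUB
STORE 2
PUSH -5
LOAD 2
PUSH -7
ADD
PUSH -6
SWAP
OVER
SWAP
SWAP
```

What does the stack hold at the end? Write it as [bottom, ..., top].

[-5, -6, -5, -6]

PUSH 8   -> 8
DUP      -> 8 8
SUB      -> 0
POP      -> (empty)
PUSH 7   -> 7
PUSH 2   -> 7 2
GT       -> 1
PUSH -26 -> 1 -26
POP      -> 1
PUSH 8   -> 1 8
SWAP     -> 8 1
MUL      -> 8
PUSH 6   -> 8 6
SUB      -> 2
STORE 2  -> (empty)
PUSH -5  -> -5
LOAD 2   -> -5 2
PUSH -7  -> -5 2 -7
ADD      -> -5 -5
PUSH -6  -> -5 -5 -6
SWAP     -> -5 -6 -5
OVER     -> -5 -6 -5 -6
SWAP     -> -5 -6 -6 -5
SWAP     -> -5 -6 -5 -6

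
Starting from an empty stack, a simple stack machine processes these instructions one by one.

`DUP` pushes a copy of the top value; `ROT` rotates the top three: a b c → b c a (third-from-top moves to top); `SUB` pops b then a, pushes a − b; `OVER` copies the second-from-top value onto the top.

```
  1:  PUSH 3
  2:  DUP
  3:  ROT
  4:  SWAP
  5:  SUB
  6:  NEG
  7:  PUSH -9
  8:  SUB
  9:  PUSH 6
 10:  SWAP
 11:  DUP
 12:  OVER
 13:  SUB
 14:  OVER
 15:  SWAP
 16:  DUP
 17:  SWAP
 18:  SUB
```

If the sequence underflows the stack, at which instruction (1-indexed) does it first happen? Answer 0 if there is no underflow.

PUSH 3 → 3
DUP    → 3 3
ROT  — needs 3 operands, stack has 2 → underflow

3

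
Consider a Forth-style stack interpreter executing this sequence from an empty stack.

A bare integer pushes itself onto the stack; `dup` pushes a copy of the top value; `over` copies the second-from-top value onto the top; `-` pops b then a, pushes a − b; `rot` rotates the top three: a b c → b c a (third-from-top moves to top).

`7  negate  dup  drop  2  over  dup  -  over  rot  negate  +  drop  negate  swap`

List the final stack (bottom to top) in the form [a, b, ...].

7      -> [7]
negate -> [-7]
dup    -> [-7, -7]
drop   -> [-7]
2      -> [-7, 2]
over   -> [-7, 2, -7]
dup    -> [-7, 2, -7, -7]
-      -> [-7, 2, 0]
over   -> [-7, 2, 0, 2]
rot    -> [-7, 0, 2, 2]
negate -> [-7, 0, 2, -2]
+      -> [-7, 0, 0]
drop   -> [-7, 0]
negate -> [-7, 0]
swap   -> [0, -7]

[0, -7]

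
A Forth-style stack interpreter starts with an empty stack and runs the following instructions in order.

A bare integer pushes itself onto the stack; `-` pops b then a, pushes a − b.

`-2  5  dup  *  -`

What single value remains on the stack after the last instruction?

-27

-2   -2
5    -2 5
dup  -2 5 5
*    -2 25
-    -27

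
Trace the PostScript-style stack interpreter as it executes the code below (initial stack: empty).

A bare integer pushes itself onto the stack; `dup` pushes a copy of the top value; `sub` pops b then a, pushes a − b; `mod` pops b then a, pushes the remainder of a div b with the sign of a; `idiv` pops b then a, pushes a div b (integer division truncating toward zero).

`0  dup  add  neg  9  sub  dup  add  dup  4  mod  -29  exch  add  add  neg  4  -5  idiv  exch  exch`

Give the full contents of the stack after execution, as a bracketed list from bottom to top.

0    -> 0
dup  -> 0 0
add  -> 0
neg  -> 0
9    -> 0 9
sub  -> -9
dup  -> -9 -9
add  -> -18
dup  -> -18 -18
4    -> -18 -18 4
mod  -> -18 -2
-29  -> -18 -2 -29
exch -> -18 -29 -2
add  -> -18 -31
add  -> -49
neg  -> 49
4    -> 49 4
-5   -> 49 4 -5
idiv -> 49 0
exch -> 0 49
exch -> 49 0

[49, 0]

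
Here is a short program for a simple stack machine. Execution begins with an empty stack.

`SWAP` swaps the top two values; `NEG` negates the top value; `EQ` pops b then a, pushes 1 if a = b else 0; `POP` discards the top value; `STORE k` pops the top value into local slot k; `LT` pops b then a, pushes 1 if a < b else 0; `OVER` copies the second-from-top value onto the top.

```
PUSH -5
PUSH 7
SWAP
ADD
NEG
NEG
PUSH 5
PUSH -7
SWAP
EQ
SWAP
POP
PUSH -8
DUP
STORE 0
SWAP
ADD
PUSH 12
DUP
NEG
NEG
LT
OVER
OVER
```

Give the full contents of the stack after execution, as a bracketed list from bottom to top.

[-8, 0, -8, 0]

PUSH -5 -> [-5]
PUSH 7  -> [-5, 7]
SWAP    -> [7, -5]
ADD     -> [2]
NEG     -> [-2]
NEG     -> [2]
PUSH 5  -> [2, 5]
PUSH -7 -> [2, 5, -7]
SWAP    -> [2, -7, 5]
EQ      -> [2, 0]
SWAP    -> [0, 2]
POP     -> [0]
PUSH -8 -> [0, -8]
DUP     -> [0, -8, -8]
STORE 0 -> [0, -8]
SWAP    -> [-8, 0]
ADD     -> [-8]
PUSH 12 -> [-8, 12]
DUP     -> [-8, 12, 12]
NEG     -> [-8, 12, -12]
NEG     -> [-8, 12, 12]
LT      -> [-8, 0]
OVER    -> [-8, 0, -8]
OVER    -> [-8, 0, -8, 0]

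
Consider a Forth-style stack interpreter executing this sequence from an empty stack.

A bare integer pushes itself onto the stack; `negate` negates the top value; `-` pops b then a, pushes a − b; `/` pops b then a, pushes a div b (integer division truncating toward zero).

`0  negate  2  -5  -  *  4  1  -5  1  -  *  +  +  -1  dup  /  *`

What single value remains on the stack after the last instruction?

-2

0      -> [0]
negate -> [0]
2      -> [0, 2]
-5     -> [0, 2, -5]
-      -> [0, 7]
*      -> [0]
4      -> [0, 4]
1      -> [0, 4, 1]
-5     -> [0, 4, 1, -5]
1      -> [0, 4, 1, -5, 1]
-      -> [0, 4, 1, -6]
*      -> [0, 4, -6]
+      -> [0, -2]
+      -> [-2]
-1     -> [-2, -1]
dup    -> [-2, -1, -1]
/      -> [-2, 1]
*      -> [-2]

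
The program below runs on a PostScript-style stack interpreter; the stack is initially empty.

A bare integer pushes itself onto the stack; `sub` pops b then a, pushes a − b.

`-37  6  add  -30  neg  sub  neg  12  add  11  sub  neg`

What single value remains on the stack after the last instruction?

-37 -> -37
6   -> -37 6
add -> -31
-30 -> -31 -30
neg -> -31 30
sub -> -61
neg -> 61
12  -> 61 12
add -> 73
11  -> 73 11
sub -> 62
neg -> -62

-62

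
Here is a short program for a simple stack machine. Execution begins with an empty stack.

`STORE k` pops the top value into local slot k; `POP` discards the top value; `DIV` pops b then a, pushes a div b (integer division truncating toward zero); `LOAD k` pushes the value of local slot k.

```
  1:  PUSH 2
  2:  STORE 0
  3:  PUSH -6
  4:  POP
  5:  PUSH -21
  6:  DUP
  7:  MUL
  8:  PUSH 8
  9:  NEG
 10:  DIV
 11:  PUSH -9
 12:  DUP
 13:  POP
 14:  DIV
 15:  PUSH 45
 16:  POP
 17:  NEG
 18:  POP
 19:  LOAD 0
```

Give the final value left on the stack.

2

PUSH 2   -> 2
STORE 0  -> (empty)
PUSH -6  -> -6
POP      -> (empty)
PUSH -21 -> -21
DUP      -> -21 -21
MUL      -> 441
PUSH 8   -> 441 8
NEG      -> 441 -8
DIV      -> -55
PUSH -9  -> -55 -9
DUP      -> -55 -9 -9
POP      -> -55 -9
DIV      -> 6
PUSH 45  -> 6 45
POP      -> 6
NEG      -> -6
POP      -> (empty)
LOAD 0   -> 2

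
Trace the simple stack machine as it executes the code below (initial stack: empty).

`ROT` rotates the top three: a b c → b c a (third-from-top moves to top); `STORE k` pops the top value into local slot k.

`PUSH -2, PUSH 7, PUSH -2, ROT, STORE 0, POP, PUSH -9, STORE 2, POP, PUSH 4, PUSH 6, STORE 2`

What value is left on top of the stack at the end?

PUSH -2  [-2]
PUSH 7   [-2, 7]
PUSH -2  [-2, 7, -2]
ROT      [7, -2, -2]
STORE 0  [7, -2]
POP      [7]
PUSH -9  [7, -9]
STORE 2  [7]
POP      []
PUSH 4   [4]
PUSH 6   [4, 6]
STORE 2  [4]

4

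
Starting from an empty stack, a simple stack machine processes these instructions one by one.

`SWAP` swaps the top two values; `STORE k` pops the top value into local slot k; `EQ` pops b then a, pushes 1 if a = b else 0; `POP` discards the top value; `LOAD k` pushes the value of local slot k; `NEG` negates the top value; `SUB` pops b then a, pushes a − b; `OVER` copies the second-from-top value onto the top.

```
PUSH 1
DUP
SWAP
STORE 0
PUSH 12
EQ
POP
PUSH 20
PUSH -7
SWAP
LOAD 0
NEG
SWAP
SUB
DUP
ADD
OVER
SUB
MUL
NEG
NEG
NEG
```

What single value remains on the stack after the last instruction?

PUSH 1  -> [1]
DUP     -> [1, 1]
SWAP    -> [1, 1]
STORE 0 -> [1]
PUSH 12 -> [1, 12]
EQ      -> [0]
POP     -> []
PUSH 20 -> [20]
PUSH -7 -> [20, -7]
SWAP    -> [-7, 20]
LOAD 0  -> [-7, 20, 1]
NEG     -> [-7, 20, -1]
SWAP    -> [-7, -1, 20]
SUB     -> [-7, -21]
DUP     -> [-7, -21, -21]
ADD     -> [-7, -42]
OVER    -> [-7, -42, -7]
SUB     -> [-7, -35]
MUL     -> [245]
NEG     -> [-245]
NEG     -> [245]
NEG     -> [-245]

-245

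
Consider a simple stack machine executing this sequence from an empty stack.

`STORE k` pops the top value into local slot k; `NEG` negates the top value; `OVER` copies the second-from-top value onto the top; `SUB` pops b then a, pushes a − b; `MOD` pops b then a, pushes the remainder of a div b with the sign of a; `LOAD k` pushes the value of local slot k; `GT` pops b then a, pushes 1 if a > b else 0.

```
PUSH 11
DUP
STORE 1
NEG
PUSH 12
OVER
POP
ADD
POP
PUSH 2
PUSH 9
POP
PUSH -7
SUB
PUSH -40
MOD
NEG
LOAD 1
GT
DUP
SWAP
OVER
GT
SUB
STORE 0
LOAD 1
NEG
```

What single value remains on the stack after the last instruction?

-11

PUSH 11   [11]
DUP       [11, 11]
STORE 1   [11]
NEG       [-11]
PUSH 12   [-11, 12]
OVER      [-11, 12, -11]
POP       [-11, 12]
ADD       [1]
POP       []
PUSH 2    [2]
PUSH 9    [2, 9]
POP       [2]
PUSH -7   [2, -7]
SUB       [9]
PUSH -40  [9, -40]
MOD       [9]
NEG       [-9]
LOAD 1    [-9, 11]
GT        [0]
DUP       [0, 0]
SWAP      [0, 0]
OVER      [0, 0, 0]
GT        [0, 0]
SUB       [0]
STORE 0   []
LOAD 1    [11]
NEG       [-11]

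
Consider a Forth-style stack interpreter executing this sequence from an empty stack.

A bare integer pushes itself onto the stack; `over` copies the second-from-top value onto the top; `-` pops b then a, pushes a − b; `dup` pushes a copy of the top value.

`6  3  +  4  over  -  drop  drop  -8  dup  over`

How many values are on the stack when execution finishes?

3

6    : [6]
3    : [6, 3]
+    : [9]
4    : [9, 4]
over : [9, 4, 9]
-    : [9, -5]
drop : [9]
drop : []
-8   : [-8]
dup  : [-8, -8]
over : [-8, -8, -8]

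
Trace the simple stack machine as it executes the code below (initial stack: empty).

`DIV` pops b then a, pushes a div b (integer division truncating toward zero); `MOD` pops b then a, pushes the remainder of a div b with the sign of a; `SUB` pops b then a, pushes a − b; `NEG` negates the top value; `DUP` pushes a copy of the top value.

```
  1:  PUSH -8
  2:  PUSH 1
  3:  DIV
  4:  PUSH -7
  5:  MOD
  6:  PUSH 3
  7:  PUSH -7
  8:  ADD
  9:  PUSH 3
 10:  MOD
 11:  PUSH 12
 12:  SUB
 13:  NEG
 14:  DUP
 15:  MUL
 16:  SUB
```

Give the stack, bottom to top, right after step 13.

[-1, 13]

PUSH -8 → [-8]
PUSH 1  → [-8, 1]
DIV     → [-8]
PUSH -7 → [-8, -7]
MOD     → [-1]
PUSH 3  → [-1, 3]
PUSH -7 → [-1, 3, -7]
ADD     → [-1, -4]
PUSH 3  → [-1, -4, 3]
MOD     → [-1, -1]
PUSH 12 → [-1, -1, 12]
SUB     → [-1, -13]
NEG     → [-1, 13]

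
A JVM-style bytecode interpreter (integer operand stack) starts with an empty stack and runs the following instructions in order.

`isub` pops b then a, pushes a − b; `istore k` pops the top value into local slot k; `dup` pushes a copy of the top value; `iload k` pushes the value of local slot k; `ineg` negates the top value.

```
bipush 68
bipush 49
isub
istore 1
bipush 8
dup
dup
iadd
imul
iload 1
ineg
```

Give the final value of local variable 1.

19

bipush 68 → [68]
bipush 49 → [68, 49]
isub      → [19]
istore 1  → []
bipush 8  → [8]
dup       → [8, 8]
dup       → [8, 8, 8]
iadd      → [8, 16]
imul      → [128]
iload 1   → [128, 19]
ineg      → [128, -19]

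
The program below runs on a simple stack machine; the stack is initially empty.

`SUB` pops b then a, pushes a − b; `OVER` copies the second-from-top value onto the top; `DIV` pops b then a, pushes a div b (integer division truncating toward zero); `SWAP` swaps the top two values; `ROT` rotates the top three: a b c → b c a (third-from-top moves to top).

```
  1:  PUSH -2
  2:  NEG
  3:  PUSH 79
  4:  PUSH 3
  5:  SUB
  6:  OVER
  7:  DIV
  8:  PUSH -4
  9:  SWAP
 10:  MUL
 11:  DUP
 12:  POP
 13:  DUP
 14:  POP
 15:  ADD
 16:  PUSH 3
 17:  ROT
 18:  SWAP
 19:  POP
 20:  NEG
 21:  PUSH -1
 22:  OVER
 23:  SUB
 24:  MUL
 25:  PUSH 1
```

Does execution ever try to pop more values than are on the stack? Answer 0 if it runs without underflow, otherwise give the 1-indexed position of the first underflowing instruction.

PUSH -2 : [-2]
NEG     : [2]
PUSH 79 : [2, 79]
PUSH 3  : [2, 79, 3]
SUB     : [2, 76]
OVER    : [2, 76, 2]
DIV     : [2, 38]
PUSH -4 : [2, 38, -4]
SWAP    : [2, -4, 38]
MUL     : [2, -152]
DUP     : [2, -152, -152]
POP     : [2, -152]
DUP     : [2, -152, -152]
POP     : [2, -152]
ADD     : [-150]
PUSH 3  : [-150, 3]
ROT  — needs 3 operands, stack has 2 → underflow

17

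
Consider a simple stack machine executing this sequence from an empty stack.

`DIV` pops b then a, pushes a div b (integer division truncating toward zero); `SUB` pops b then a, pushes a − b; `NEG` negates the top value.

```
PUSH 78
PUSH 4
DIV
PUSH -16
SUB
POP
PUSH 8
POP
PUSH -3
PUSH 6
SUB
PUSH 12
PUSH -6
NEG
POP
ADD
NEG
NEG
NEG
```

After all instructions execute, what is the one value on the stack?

PUSH 78  : 78
PUSH 4   : 78 4
DIV      : 19
PUSH -16 : 19 -16
SUB      : 35
POP      : (empty)
PUSH 8   : 8
POP      : (empty)
PUSH -3  : -3
PUSH 6   : -3 6
SUB      : -9
PUSH 12  : -9 12
PUSH -6  : -9 12 -6
NEG      : -9 12 6
POP      : -9 12
ADD      : 3
NEG      : -3
NEG      : 3
NEG      : -3

-3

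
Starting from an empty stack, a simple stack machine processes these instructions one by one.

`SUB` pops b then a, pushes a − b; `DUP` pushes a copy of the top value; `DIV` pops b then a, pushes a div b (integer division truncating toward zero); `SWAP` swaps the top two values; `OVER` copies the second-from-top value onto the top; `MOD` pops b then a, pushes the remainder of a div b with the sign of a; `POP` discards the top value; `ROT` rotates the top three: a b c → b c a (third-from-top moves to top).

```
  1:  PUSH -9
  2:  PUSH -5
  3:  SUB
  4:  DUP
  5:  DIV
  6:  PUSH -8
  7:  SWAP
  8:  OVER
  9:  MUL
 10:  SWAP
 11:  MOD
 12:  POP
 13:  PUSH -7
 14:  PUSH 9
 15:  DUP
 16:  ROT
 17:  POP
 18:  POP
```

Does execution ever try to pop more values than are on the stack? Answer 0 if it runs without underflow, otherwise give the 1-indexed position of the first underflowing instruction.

0

PUSH -9  [-9]
PUSH -5  [-9, -5]
SUB      [-4]
DUP      [-4, -4]
DIV      [1]
PUSH -8  [1, -8]
SWAP     [-8, 1]
OVER     [-8, 1, -8]
MUL      [-8, -8]
SWAP     [-8, -8]
MOD      [0]
POP      []
PUSH -7  [-7]
PUSH 9   [-7, 9]
DUP      [-7, 9, 9]
ROT      [9, 9, -7]
POP      [9, 9]
POP      [9]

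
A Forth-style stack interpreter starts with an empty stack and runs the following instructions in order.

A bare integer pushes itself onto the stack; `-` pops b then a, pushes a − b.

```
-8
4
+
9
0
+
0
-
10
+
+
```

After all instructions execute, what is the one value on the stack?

15

-8 : -8
4  : -8 4
+  : -4
9  : -4 9
0  : -4 9 0
+  : -4 9
0  : -4 9 0
-  : -4 9
10 : -4 9 10
+  : -4 19
+  : 15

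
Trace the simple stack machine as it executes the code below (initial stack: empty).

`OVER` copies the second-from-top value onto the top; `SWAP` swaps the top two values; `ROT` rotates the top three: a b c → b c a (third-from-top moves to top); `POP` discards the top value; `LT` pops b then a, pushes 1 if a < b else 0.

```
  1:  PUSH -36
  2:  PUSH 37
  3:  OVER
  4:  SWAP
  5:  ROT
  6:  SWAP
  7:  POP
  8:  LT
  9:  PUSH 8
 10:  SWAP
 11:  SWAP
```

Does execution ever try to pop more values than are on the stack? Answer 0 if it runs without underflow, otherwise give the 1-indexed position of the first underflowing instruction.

0

PUSH -36 -> -36
PUSH 37  -> -36 37
OVER     -> -36 37 -36
SWAP     -> -36 -36 37
ROT      -> -36 37 -36
SWAP     -> -36 -36 37
POP      -> -36 -36
LT       -> 0
PUSH 8   -> 0 8
SWAP     -> 8 0
SWAP     -> 0 8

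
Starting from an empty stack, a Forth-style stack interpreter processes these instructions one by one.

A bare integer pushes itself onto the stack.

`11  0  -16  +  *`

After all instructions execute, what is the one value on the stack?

11   [11]
0    [11, 0]
-16  [11, 0, -16]
+    [11, -16]
*    [-176]

-176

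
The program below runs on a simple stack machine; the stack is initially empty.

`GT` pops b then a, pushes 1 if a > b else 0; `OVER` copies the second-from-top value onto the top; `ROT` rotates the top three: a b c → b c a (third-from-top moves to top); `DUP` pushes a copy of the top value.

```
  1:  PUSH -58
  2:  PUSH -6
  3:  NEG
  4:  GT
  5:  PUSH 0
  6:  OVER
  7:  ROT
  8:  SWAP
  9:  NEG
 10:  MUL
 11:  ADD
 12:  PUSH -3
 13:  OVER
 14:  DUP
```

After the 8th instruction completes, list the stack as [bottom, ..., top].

[0, 0, 0]

PUSH -58 -> -58
PUSH -6  -> -58 -6
NEG      -> -58 6
GT       -> 0
PUSH 0   -> 0 0
OVER     -> 0 0 0
ROT      -> 0 0 0
SWAP     -> 0 0 0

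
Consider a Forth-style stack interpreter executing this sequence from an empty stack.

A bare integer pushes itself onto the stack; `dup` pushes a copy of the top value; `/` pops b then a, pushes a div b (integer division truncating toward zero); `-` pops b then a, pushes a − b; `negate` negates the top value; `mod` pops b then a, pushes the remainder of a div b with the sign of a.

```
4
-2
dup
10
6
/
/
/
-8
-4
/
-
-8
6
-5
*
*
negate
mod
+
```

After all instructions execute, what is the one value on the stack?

3

4       4
-2      4 -2
dup     4 -2 -2
10      4 -2 -2 10
6       4 -2 -2 10 6
/       4 -2 -2 1
/       4 -2 -2
/       4 1
-8      4 1 -8
-4      4 1 -8 -4
/       4 1 2
-       4 -1
-8      4 -1 -8
6       4 -1 -8 6
-5      4 -1 -8 6 -5
*       4 -1 -8 -30
*       4 -1 240
negate  4 -1 -240
mod     4 -1
+       3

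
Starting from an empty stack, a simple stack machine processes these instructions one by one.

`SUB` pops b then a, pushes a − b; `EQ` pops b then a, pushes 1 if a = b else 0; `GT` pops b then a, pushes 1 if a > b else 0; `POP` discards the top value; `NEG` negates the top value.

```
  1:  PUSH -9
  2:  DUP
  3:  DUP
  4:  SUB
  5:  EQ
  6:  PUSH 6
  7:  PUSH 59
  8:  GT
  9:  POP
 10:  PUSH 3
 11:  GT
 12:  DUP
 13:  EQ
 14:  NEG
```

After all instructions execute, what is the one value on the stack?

-1

PUSH -9 → -9
DUP     → -9 -9
DUP     → -9 -9 -9
SUB     → -9 0
EQ      → 0
PUSH 6  → 0 6
PUSH 59 → 0 6 59
GT      → 0 0
POP     → 0
PUSH 3  → 0 3
GT      → 0
DUP     → 0 0
EQ      → 1
NEG     → -1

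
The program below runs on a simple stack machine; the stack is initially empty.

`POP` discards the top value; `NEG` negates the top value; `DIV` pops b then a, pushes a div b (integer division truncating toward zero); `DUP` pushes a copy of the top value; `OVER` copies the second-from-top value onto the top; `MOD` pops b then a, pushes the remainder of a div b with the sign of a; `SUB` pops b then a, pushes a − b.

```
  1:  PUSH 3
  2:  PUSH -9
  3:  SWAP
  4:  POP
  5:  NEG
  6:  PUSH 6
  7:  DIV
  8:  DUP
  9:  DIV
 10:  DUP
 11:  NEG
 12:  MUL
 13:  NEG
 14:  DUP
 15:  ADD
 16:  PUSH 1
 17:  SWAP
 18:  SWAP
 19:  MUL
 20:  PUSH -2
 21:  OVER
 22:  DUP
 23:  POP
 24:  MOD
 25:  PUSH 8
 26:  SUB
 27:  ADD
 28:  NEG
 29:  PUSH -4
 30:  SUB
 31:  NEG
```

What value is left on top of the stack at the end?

-10

PUSH 3   [3]
PUSH -9  [3, -9]
SWAP     [-9, 3]
POP      [-9]
NEG      [9]
PUSH 6   [9, 6]
DIV      [1]
DUP      [1, 1]
DIV      [1]
DUP      [1, 1]
NEG      [1, -1]
MUL      [-1]
NEG      [1]
DUP      [1, 1]
ADD      [2]
PUSH 1   [2, 1]
SWAP     [1, 2]
SWAP     [2, 1]
MUL      [2]
PUSH -2  [2, -2]
OVER     [2, -2, 2]
DUP      [2, -2, 2, 2]
POP      [2, -2, 2]
MOD      [2, 0]
PUSH 8   [2, 0, 8]
SUB      [2, -8]
ADD      [-6]
NEG      [6]
PUSH -4  [6, -4]
SUB      [10]
NEG      [-10]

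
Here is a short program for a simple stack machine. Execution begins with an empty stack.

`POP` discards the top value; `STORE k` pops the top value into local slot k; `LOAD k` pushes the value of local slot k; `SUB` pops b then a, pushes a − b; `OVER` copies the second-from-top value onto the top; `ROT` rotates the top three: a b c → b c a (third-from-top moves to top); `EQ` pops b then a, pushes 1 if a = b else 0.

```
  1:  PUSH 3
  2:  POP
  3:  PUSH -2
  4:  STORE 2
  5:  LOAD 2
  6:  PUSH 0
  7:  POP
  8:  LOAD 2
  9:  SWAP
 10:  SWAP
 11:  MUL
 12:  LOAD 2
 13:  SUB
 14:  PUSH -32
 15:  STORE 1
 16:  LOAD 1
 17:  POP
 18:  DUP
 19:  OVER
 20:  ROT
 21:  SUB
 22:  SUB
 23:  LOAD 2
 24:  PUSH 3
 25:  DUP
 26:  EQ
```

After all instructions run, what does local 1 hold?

PUSH 3   -> [3]
POP      -> []
PUSH -2  -> [-2]
STORE 2  -> []
LOAD 2   -> [-2]
PUSH 0   -> [-2, 0]
POP      -> [-2]
LOAD 2   -> [-2, -2]
SWAP     -> [-2, -2]
SWAP     -> [-2, -2]
MUL      -> [4]
LOAD 2   -> [4, -2]
SUB      -> [6]
PUSH -32 -> [6, -32]
STORE 1  -> [6]
LOAD 1   -> [6, -32]
POP      -> [6]
DUP      -> [6, 6]
OVER     -> [6, 6, 6]
ROT      -> [6, 6, 6]
SUB      -> [6, 0]
SUB      -> [6]
LOAD 2   -> [6, -2]
PUSH 3   -> [6, -2, 3]
DUP      -> [6, -2, 3, 3]
EQ       -> [6, -2, 1]

-32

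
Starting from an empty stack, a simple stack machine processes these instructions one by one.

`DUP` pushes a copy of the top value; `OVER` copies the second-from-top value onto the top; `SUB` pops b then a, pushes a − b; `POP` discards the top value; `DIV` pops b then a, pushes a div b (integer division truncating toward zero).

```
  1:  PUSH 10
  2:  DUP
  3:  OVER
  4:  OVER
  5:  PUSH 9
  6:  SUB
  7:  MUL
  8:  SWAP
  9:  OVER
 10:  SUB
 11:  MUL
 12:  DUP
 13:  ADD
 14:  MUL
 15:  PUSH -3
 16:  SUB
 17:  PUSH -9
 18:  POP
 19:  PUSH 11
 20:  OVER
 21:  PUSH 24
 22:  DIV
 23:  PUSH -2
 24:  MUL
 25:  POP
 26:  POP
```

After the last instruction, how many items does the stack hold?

PUSH 10 : [10]
DUP     : [10, 10]
OVER    : [10, 10, 10]
OVER    : [10, 10, 10, 10]
PUSH 9  : [10, 10, 10, 10, 9]
SUB     : [10, 10, 10, 1]
MUL     : [10, 10, 10]
SWAP    : [10, 10, 10]
OVER    : [10, 10, 10, 10]
SUB     : [10, 10, 0]
MUL     : [10, 0]
DUP     : [10, 0, 0]
ADD     : [10, 0]
MUL     : [0]
PUSH -3 : [0, -3]
SUB     : [3]
PUSH -9 : [3, -9]
POP     : [3]
PUSH 11 : [3, 11]
OVER    : [3, 11, 3]
PUSH 24 : [3, 11, 3, 24]
DIV     : [3, 11, 0]
PUSH -2 : [3, 11, 0, -2]
MUL     : [3, 11, 0]
POP     : [3, 11]
POP     : [3]

1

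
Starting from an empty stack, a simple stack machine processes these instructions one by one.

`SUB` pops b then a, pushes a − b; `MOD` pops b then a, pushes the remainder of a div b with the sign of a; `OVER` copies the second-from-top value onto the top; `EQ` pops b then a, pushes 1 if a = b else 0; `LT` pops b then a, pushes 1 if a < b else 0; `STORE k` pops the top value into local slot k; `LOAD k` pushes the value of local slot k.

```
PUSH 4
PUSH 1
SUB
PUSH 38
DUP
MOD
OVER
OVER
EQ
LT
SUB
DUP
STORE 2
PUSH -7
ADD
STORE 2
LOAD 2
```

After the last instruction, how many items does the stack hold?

PUSH 4  : 4
PUSH 1  : 4 1
SUB     : 3
PUSH 38 : 3 38
DUP     : 3 38 38
MOD     : 3 0
OVER    : 3 0 3
OVER    : 3 0 3 0
EQ      : 3 0 0
LT      : 3 0
SUB     : 3
DUP     : 3 3
STORE 2 : 3
PUSH -7 : 3 -7
ADD     : -4
STORE 2 : (empty)
LOAD 2  : -4

1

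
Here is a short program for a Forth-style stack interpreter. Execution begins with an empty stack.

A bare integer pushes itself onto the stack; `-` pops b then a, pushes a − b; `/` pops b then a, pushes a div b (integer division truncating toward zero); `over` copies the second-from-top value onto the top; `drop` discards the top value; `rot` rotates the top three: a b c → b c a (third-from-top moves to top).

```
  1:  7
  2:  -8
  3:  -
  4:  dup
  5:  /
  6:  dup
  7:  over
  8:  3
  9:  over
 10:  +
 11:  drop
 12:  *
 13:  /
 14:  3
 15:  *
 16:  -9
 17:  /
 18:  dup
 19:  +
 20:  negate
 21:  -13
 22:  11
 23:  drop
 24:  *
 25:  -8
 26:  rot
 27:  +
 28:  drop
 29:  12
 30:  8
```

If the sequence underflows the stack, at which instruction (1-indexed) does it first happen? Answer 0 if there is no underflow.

26

7      -> [7]
-8     -> [7, -8]
-      -> [15]
dup    -> [15, 15]
/      -> [1]
dup    -> [1, 1]
over   -> [1, 1, 1]
3      -> [1, 1, 1, 3]
over   -> [1, 1, 1, 3, 1]
+      -> [1, 1, 1, 4]
drop   -> [1, 1, 1]
*      -> [1, 1]
/      -> [1]
3      -> [1, 3]
*      -> [3]
-9     -> [3, -9]
/      -> [0]
dup    -> [0, 0]
+      -> [0]
negate -> [0]
-13    -> [0, -13]
11     -> [0, -13, 11]
drop   -> [0, -13]
*      -> [0]
-8     -> [0, -8]
rot  — needs 3 operands, stack has 2 → underflow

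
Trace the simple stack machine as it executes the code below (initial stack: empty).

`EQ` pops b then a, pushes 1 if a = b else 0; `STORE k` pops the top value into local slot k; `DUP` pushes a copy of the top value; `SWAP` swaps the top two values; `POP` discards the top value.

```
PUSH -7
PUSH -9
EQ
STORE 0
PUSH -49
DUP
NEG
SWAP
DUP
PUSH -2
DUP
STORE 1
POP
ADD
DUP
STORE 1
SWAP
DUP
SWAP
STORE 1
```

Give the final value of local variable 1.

49

PUSH -7  → [-7]
PUSH -9  → [-7, -9]
EQ       → [0]
STORE 0  → []
PUSH -49 → [-49]
DUP      → [-49, -49]
NEG      → [-49, 49]
SWAP     → [49, -49]
DUP      → [49, -49, -49]
PUSH -2  → [49, -49, -49, -2]
DUP      → [49, -49, -49, -2, -2]
STORE 1  → [49, -49, -49, -2]
POP      → [49, -49, -49]
ADD      → [49, -98]
DUP      → [49, -98, -98]
STORE 1  → [49, -98]
SWAP     → [-98, 49]
DUP      → [-98, 49, 49]
SWAP     → [-98, 49, 49]
STORE 1  → [-98, 49]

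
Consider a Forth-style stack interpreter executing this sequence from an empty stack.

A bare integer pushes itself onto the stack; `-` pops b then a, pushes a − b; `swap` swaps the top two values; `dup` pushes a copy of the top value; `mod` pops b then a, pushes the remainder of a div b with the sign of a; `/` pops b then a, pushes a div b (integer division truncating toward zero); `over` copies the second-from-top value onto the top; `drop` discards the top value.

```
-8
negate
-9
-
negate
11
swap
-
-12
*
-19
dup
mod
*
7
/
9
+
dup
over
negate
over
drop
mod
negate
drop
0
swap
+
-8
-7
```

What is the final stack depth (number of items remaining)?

-8     -> [-8]
negate -> [8]
-9     -> [8, -9]
-      -> [17]
negate -> [-17]
11     -> [-17, 11]
swap   -> [11, -17]
-      -> [28]
-12    -> [28, -12]
*      -> [-336]
-19    -> [-336, -19]
dup    -> [-336, -19, -19]
mod    -> [-336, 0]
*      -> [0]
7      -> [0, 7]
/      -> [0]
9      -> [0, 9]
+      -> [9]
dup    -> [9, 9]
over   -> [9, 9, 9]
negate -> [9, 9, -9]
over   -> [9, 9, -9, 9]
drop   -> [9, 9, -9]
mod    -> [9, 0]
negate -> [9, 0]
drop   -> [9]
0      -> [9, 0]
swap   -> [0, 9]
+      -> [9]
-8     -> [9, -8]
-7     -> [9, -8, -7]

3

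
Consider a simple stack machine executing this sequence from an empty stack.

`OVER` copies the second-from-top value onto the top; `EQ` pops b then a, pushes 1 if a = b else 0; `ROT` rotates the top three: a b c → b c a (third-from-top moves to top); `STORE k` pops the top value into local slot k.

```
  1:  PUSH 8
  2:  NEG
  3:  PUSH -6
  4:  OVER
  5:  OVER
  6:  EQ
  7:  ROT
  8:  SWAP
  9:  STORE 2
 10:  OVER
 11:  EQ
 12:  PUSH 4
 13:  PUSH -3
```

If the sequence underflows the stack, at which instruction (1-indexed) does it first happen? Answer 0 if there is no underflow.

0

PUSH 8  : [8]
NEG     : [-8]
PUSH -6 : [-8, -6]
OVER    : [-8, -6, -8]
OVER    : [-8, -6, -8, -6]
EQ      : [-8, -6, 0]
ROT     : [-6, 0, -8]
SWAP    : [-6, -8, 0]
STORE 2 : [-6, -8]
OVER    : [-6, -8, -6]
EQ      : [-6, 0]
PUSH 4  : [-6, 0, 4]
PUSH -3 : [-6, 0, 4, -3]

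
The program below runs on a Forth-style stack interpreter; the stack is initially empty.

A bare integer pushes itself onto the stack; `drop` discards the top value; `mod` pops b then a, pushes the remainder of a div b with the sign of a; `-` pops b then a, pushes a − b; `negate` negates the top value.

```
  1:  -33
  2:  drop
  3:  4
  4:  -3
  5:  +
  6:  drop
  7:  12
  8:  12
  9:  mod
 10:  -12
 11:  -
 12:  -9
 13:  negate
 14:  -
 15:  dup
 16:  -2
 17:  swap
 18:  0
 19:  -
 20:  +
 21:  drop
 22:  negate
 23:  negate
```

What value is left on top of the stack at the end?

3

-33    -> [-33]
drop   -> []
4      -> [4]
-3     -> [4, -3]
+      -> [1]
drop   -> []
12     -> [12]
12     -> [12, 12]
mod    -> [0]
-12    -> [0, -12]
-      -> [12]
-9     -> [12, -9]
negate -> [12, 9]
-      -> [3]
dup    -> [3, 3]
-2     -> [3, 3, -2]
swap   -> [3, -2, 3]
0      -> [3, -2, 3, 0]
-      -> [3, -2, 3]
+      -> [3, 1]
drop   -> [3]
negate -> [-3]
negate -> [3]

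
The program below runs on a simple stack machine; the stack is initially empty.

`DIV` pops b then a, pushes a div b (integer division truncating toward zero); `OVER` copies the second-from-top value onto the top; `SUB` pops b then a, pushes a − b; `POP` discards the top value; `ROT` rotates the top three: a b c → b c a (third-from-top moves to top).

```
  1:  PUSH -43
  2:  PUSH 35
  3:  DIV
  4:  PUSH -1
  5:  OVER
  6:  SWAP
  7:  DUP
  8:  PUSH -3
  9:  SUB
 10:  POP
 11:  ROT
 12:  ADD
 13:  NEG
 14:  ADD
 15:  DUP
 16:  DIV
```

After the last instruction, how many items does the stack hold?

1

PUSH -43 : [-43]
PUSH 35  : [-43, 35]
DIV      : [-1]
PUSH -1  : [-1, -1]
OVER     : [-1, -1, -1]
SWAP     : [-1, -1, -1]
DUP      : [-1, -1, -1, -1]
PUSH -3  : [-1, -1, -1, -1, -3]
SUB      : [-1, -1, -1, 2]
POP      : [-1, -1, -1]
ROT      : [-1, -1, -1]
ADD      : [-1, -2]
NEG      : [-1, 2]
ADD      : [1]
DUP      : [1, 1]
DIV      : [1]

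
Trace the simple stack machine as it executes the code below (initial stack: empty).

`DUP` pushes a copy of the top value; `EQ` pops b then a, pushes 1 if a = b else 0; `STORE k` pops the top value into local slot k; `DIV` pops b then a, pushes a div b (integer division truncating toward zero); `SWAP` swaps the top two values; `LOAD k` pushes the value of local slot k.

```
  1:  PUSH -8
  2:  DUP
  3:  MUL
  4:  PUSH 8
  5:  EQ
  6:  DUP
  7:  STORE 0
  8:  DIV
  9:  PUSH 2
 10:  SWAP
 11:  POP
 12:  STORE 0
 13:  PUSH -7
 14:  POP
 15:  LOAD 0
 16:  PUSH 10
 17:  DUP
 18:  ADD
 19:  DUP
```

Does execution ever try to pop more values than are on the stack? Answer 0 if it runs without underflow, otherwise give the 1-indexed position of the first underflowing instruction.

8

PUSH -8 -> [-8]
DUP     -> [-8, -8]
MUL     -> [64]
PUSH 8  -> [64, 8]
EQ      -> [0]
DUP     -> [0, 0]
STORE 0 -> [0]
DIV  — needs 2 operands, stack has 1 → underflow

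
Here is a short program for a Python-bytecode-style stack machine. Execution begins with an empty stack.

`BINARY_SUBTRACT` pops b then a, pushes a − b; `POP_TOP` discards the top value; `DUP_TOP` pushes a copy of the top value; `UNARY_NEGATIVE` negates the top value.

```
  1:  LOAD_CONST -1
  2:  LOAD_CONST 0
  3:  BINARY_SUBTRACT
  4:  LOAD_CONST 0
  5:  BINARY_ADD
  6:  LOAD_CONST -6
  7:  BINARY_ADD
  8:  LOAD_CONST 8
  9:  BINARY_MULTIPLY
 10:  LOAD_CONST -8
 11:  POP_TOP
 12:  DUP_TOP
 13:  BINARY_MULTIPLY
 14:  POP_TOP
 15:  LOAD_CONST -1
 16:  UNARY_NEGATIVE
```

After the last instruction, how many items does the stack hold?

LOAD_CONST -1    [-1]
LOAD_CONST 0     [-1, 0]
BINARY_SUBTRACT  [-1]
LOAD_CONST 0     [-1, 0]
BINARY_ADD       [-1]
LOAD_CONST -6    [-1, -6]
BINARY_ADD       [-7]
LOAD_CONST 8     [-7, 8]
BINARY_MULTIPLY  [-56]
LOAD_CONST -8    [-56, -8]
POP_TOP          [-56]
DUP_TOP          [-56, -56]
BINARY_MULTIPLY  [3136]
POP_TOP          []
LOAD_CONST -1    [-1]
UNARY_NEGATIVE   [1]

1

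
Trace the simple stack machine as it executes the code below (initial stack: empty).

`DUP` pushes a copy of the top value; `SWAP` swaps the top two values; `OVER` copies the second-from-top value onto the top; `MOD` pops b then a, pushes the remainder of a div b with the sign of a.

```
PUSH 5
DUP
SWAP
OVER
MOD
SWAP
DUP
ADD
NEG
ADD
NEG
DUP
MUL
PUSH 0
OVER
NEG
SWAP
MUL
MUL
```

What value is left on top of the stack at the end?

0

PUSH 5 : 5
DUP    : 5 5
SWAP   : 5 5
OVER   : 5 5 5
MOD    : 5 0
SWAP   : 0 5
DUP    : 0 5 5
ADD    : 0 10
NEG    : 0 -10
ADD    : -10
NEG    : 10
DUP    : 10 10
MUL    : 100
PUSH 0 : 100 0
OVER   : 100 0 100
NEG    : 100 0 -100
SWAP   : 100 -100 0
MUL    : 100 0
MUL    : 0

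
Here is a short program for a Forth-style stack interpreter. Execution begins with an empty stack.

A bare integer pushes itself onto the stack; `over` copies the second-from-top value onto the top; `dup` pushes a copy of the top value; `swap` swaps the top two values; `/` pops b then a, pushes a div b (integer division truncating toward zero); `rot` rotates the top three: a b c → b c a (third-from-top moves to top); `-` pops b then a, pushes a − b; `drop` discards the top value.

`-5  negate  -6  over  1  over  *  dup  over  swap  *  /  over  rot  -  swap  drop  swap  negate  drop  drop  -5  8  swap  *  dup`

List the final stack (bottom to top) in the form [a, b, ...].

[5, -40, -40]

-5     -> [-5]
negate -> [5]
-6     -> [5, -6]
over   -> [5, -6, 5]
1      -> [5, -6, 5, 1]
over   -> [5, -6, 5, 1, 5]
*      -> [5, -6, 5, 5]
dup    -> [5, -6, 5, 5, 5]
over   -> [5, -6, 5, 5, 5, 5]
swap   -> [5, -6, 5, 5, 5, 5]
*      -> [5, -6, 5, 5, 25]
/      -> [5, -6, 5, 0]
over   -> [5, -6, 5, 0, 5]
rot    -> [5, -6, 0, 5, 5]
-      -> [5, -6, 0, 0]
swap   -> [5, -6, 0, 0]
drop   -> [5, -6, 0]
swap   -> [5, 0, -6]
negate -> [5, 0, 6]
drop   -> [5, 0]
drop   -> [5]
-5     -> [5, -5]
8      -> [5, -5, 8]
swap   -> [5, 8, -5]
*      -> [5, -40]
dup    -> [5, -40, -40]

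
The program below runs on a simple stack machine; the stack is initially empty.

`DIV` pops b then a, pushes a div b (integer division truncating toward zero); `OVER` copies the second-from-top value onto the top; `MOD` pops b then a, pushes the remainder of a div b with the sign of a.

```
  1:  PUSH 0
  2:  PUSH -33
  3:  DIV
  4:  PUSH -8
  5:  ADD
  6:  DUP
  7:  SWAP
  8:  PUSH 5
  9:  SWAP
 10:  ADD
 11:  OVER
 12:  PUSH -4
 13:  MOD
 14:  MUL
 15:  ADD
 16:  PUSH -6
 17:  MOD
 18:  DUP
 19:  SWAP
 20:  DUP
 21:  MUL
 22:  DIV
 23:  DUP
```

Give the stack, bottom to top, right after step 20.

[-2, -2, -2]

PUSH 0   -> [0]
PUSH -33 -> [0, -33]
DIV      -> [0]
PUSH -8  -> [0, -8]
ADD      -> [-8]
DUP      -> [-8, -8]
SWAP     -> [-8, -8]
PUSH 5   -> [-8, -8, 5]
SWAP     -> [-8, 5, -8]
ADD      -> [-8, -3]
OVER     -> [-8, -3, -8]
PUSH -4  -> [-8, -3, -8, -4]
MOD      -> [-8, -3, 0]
MUL      -> [-8, 0]
ADD      -> [-8]
PUSH -6  -> [-8, -6]
MOD      -> [-2]
DUP      -> [-2, -2]
SWAP     -> [-2, -2]
DUP      -> [-2, -2, -2]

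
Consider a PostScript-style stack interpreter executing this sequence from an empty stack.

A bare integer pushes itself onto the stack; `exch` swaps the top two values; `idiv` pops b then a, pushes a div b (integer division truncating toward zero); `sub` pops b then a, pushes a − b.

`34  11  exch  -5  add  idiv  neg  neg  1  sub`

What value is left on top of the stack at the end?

-1

34   : [34]
11   : [34, 11]
exch : [11, 34]
-5   : [11, 34, -5]
add  : [11, 29]
idiv : [0]
neg  : [0]
neg  : [0]
1    : [0, 1]
sub  : [-1]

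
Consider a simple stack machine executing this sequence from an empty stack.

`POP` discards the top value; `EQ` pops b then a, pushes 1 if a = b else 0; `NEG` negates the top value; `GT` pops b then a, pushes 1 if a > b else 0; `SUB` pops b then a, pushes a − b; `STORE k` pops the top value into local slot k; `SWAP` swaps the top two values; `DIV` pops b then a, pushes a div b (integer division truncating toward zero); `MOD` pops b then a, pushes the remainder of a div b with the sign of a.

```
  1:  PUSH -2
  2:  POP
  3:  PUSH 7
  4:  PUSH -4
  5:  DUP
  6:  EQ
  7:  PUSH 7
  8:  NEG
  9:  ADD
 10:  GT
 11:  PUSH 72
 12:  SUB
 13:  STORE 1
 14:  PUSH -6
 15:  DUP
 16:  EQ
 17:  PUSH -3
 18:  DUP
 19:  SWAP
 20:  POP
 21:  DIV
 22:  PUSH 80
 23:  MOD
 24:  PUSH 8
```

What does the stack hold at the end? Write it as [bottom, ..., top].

[0, 8]

PUSH -2  [-2]
POP      []
PUSH 7   [7]
PUSH -4  [7, -4]
DUP      [7, -4, -4]
EQ       [7, 1]
PUSH 7   [7, 1, 7]
NEG      [7, 1, -7]
ADD      [7, -6]
GT       [1]
PUSH 72  [1, 72]
SUB      [-71]
STORE 1  []
PUSH -6  [-6]
DUP      [-6, -6]
EQ       [1]
PUSH -3  [1, -3]
DUP      [1, -3, -3]
SWAP     [1, -3, -3]
POP      [1, -3]
DIV      [0]
PUSH 80  [0, 80]
MOD      [0]
PUSH 8   [0, 8]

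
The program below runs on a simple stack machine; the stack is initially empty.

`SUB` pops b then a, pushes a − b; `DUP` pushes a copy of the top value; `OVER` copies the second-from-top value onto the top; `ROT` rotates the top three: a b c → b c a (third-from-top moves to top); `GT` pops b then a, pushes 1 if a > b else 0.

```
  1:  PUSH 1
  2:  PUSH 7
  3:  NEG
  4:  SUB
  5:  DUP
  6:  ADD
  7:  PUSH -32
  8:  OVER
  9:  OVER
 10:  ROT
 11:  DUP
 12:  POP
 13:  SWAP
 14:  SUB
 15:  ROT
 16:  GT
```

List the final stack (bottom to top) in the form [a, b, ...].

PUSH 1   -> 1
PUSH 7   -> 1 7
NEG      -> 1 -7
SUB      -> 8
DUP      -> 8 8
ADD      -> 16
PUSH -32 -> 16 -32
OVER     -> 16 -32 16
OVER     -> 16 -32 16 -32
ROT      -> 16 16 -32 -32
DUP      -> 16 16 -32 -32 -32
POP      -> 16 16 -32 -32
SWAP     -> 16 16 -32 -32
SUB      -> 16 16 0
ROT      -> 16 0 16
GT       -> 16 0

[16, 0]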